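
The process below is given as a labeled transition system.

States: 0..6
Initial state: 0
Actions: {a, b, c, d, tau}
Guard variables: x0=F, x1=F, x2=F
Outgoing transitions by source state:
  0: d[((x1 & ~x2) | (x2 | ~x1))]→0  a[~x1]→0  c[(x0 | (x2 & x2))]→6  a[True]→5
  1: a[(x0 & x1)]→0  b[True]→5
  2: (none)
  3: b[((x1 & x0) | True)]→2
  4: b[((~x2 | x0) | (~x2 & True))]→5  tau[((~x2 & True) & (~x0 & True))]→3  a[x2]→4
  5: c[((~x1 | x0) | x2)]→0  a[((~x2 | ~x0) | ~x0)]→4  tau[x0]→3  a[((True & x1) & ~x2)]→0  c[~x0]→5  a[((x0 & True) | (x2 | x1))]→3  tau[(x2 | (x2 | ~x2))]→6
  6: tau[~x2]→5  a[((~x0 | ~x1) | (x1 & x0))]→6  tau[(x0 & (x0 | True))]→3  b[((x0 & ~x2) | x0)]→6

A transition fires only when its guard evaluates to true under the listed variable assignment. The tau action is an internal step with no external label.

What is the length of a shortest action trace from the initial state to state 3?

BFS to 3:
  Layer 0: {0}
  Layer 1: {5}
  Layer 2: {4,6}
  Layer 3: {3}
depth(3)=3, e.g. a·a·tau

Answer: 3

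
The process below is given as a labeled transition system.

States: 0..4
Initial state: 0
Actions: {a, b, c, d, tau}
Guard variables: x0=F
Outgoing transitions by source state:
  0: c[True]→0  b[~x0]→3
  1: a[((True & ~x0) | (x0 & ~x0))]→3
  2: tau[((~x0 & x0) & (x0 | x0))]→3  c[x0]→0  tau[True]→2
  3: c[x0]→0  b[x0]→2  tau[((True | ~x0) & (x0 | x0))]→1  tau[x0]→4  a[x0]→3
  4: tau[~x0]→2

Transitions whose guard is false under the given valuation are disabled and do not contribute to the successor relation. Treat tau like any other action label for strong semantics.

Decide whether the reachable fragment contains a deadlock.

Answer: DEADLOCK at state 3

Analysis:
R = {0,3}
  0: b→3  c→0  [2 exit(s)]
  3: ∅  [no exit]
trace reaching 3: b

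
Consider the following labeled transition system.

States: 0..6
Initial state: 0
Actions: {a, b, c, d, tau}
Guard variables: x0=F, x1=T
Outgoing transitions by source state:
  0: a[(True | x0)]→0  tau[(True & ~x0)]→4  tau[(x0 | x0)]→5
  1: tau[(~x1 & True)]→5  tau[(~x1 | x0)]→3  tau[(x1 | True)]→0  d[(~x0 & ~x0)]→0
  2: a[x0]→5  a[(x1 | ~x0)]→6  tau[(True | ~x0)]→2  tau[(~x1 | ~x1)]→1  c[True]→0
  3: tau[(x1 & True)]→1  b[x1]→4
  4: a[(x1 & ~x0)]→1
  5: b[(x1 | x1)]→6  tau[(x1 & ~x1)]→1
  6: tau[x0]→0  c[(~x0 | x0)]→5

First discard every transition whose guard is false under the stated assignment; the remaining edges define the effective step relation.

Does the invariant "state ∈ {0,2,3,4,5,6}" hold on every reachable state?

Answer: INVARIANT VIOLATED at state 1

Analysis:
Inv-set: {0,2,3,4,5,6}
Reachable = {0,1,4}
  0: ✓
  1: ✗ unsafe
  4: ✓
witness against invariant: tau·a → 1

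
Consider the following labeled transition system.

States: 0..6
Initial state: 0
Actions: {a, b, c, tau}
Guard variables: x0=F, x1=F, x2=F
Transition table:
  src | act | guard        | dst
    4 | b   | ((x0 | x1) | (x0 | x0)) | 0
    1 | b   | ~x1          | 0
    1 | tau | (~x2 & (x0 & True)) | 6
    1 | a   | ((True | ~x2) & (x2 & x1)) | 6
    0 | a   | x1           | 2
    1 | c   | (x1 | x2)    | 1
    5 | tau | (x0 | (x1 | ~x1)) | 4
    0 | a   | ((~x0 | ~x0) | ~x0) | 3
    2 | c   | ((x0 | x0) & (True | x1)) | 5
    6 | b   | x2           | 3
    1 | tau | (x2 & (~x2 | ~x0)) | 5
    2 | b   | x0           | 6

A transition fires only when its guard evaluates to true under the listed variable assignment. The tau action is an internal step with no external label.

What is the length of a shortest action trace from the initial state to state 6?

Answer: UNREACHABLE

Analysis:
Layered search for 6:
  L0 = {0}
  L1 = {3}
6 never appears.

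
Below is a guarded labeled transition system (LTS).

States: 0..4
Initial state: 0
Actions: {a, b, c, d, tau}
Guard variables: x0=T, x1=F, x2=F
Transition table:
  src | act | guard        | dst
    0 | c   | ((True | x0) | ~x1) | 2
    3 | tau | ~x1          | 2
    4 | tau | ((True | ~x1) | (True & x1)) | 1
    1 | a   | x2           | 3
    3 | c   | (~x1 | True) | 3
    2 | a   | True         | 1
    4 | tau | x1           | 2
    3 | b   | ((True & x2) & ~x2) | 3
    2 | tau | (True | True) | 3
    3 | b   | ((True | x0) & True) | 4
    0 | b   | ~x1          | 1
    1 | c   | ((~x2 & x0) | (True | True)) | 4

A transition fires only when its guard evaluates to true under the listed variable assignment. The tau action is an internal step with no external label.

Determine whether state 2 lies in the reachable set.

Answer: REACHABLE

Working:
Guard filter leaves 9 enabled edge(s).
depth 0: {0}
depth 1: {1,2}  total {0,1,2}
depth 2: {3,4}  total {0,1,2,3,4}
R = {0,1,2,3,4}
Path to 2: c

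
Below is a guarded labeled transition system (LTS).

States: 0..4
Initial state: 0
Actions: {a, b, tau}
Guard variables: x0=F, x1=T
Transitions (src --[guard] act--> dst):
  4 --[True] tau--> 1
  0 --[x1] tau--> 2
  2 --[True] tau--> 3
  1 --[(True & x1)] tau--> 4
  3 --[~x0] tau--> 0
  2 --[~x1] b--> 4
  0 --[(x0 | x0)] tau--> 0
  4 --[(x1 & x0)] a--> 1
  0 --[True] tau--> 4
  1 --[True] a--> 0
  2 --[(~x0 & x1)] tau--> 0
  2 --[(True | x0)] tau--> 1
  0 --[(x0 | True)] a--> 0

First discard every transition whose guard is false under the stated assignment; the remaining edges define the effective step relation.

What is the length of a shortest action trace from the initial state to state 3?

Answer: 2

Analysis:
BFS to 3:
  L0 = {0}
  L1 = {2,4}
  L2 = {1,3}
first hit 3 at d=2 via tau·tau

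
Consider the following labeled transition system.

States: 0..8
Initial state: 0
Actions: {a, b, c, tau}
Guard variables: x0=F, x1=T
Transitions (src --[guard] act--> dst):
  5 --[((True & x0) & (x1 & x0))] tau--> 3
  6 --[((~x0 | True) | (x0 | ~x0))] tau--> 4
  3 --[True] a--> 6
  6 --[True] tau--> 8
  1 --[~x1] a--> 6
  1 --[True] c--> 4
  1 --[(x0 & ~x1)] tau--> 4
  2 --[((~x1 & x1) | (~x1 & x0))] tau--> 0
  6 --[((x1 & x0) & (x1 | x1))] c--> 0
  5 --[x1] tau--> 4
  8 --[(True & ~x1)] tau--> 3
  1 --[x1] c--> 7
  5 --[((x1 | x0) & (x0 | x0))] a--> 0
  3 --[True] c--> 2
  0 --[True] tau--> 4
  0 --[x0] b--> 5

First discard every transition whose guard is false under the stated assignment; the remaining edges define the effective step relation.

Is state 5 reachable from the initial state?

Guard filter leaves 8 enabled edge(s).
Layer 0: {0}
Layer 1: {4}  now seen {0,4}
Reach set: {0,4}

Answer: UNREACHABLE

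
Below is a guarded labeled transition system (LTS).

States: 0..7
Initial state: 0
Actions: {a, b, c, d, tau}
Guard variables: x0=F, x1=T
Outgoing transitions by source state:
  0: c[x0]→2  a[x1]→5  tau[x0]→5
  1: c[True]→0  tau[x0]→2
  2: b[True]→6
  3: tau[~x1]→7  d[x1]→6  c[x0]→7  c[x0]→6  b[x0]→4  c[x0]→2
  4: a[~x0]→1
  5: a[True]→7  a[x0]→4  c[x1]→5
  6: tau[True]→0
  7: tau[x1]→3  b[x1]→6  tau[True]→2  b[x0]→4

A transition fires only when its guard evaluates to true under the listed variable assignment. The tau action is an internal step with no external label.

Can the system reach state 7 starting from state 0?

After dropping false guards: 11 live edges.
L0 = {0}
L1 = {5}  now seen {0,5}
L2 = {7}  now seen {0,5,7}
L3 = {2,3,6}  now seen {0,2,3,5,6,7}
R = {0,2,3,5,6,7}
witness 7: a·a

Answer: REACHABLE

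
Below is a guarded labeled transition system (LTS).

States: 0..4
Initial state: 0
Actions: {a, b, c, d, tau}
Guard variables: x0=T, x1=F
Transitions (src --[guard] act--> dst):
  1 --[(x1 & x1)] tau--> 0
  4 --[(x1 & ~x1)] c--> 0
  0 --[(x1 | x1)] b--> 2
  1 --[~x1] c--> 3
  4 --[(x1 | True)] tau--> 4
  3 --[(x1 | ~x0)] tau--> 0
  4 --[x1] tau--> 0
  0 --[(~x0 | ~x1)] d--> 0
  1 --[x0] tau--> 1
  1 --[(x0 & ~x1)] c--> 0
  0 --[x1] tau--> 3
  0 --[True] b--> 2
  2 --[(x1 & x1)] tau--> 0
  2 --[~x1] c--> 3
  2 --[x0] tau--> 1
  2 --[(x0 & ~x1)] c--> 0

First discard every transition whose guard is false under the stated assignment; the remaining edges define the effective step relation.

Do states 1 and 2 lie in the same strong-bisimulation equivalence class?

Compute ~ classes (split until stable):
  round 0: {{0,1,2,3,4}}
  round 1: {{0},{1,2},{3},{4}}
4 equivalence class(es) (converged in 2)
class of 1: {1,2}; class of 2: {1,2}

Answer: BISIMILAR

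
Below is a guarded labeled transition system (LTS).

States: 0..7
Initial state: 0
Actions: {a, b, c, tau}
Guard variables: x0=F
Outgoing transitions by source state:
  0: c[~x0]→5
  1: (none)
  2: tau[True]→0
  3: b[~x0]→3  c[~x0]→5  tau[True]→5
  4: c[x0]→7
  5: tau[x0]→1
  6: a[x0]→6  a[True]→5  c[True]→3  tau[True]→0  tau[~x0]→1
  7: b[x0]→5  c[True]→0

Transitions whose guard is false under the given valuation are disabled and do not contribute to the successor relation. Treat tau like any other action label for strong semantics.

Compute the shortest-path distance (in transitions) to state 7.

Answer: UNREACHABLE

Working:
BFS to 7:
  L0 = {0}
  L1 = {5}
7 never appears.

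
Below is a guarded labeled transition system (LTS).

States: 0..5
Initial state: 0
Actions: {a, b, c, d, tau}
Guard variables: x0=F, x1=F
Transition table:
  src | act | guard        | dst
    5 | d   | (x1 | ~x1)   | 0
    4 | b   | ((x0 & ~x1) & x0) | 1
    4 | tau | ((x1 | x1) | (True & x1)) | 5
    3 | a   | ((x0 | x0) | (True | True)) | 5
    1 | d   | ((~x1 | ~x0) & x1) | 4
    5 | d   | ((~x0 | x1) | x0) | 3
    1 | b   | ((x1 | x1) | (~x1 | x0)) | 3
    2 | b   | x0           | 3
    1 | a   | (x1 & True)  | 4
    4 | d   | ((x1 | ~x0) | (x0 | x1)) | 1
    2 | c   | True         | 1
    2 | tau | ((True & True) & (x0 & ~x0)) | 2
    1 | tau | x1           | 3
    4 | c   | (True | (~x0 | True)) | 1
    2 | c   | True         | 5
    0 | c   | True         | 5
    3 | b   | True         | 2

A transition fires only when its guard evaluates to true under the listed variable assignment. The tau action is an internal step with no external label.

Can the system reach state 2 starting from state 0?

Answer: REACHABLE

Trace:
10 transition(s) survive guard evaluation.
depth 0: {0}
depth 1: {5}  cumulative {0,5}
depth 2: {3}  cumulative {0,3,5}
depth 3: {2}  cumulative {0,2,3,5}
depth 4: {1}  cumulative {0,1,2,3,5}
R = {0,1,2,3,5}
witness 2: c·d·b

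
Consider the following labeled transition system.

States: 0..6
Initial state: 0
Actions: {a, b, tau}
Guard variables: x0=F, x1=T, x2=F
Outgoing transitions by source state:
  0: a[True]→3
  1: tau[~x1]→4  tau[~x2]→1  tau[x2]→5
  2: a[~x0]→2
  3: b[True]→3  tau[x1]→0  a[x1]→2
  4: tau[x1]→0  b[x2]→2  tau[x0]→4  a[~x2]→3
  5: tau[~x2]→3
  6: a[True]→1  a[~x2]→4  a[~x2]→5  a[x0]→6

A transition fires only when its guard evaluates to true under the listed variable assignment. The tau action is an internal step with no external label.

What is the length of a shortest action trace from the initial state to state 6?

Answer: UNREACHABLE

Trace:
Layered search for 6:
  L0 = {0}
  L1 = {3}
  L2 = {2}
6 never appears.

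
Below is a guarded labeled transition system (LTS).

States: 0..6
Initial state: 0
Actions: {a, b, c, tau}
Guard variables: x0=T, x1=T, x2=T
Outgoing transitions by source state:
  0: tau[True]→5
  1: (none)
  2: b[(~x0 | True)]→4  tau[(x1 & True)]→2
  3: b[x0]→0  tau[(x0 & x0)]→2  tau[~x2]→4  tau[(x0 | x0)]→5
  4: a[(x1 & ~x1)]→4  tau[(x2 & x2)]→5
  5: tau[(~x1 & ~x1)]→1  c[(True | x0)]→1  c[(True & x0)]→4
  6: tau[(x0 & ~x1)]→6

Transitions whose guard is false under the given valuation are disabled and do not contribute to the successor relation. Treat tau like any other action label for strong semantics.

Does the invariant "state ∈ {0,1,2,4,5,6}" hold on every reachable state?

Inv-set: {0,1,2,4,5,6}
Reachable = {0,1,4,5}
  0: ✓
  1: ✓
  4: ✓
  5: ✓

Answer: INVARIANT HOLDS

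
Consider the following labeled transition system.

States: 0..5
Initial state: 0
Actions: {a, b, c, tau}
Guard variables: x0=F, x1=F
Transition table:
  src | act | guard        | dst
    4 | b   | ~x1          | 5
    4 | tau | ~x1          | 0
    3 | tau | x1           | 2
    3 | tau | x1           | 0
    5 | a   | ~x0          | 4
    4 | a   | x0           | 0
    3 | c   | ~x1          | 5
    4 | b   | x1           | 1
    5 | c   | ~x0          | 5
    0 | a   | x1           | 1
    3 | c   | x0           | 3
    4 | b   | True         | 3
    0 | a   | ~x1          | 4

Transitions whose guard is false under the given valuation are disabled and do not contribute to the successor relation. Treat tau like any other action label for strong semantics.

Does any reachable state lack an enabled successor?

R = {0,3,4,5}
  0: a→4  [1 exit(s)]
  3: c→5  [1 exit(s)]
  4: b→3  b→5  tau→0  [3 exit(s)]
  5: a→4  c→5  [2 exit(s)]

Answer: DEADLOCK-FREE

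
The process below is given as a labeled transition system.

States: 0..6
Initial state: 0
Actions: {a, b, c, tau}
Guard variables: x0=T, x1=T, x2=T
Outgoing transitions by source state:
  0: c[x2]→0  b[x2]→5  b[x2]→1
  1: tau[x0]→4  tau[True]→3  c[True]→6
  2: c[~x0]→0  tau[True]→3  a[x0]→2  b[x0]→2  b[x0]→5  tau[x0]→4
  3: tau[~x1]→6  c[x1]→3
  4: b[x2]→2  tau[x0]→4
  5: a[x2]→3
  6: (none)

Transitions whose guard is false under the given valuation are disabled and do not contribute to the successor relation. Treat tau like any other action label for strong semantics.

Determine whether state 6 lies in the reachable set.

Answer: REACHABLE

Working:
15 transition(s) survive guard evaluation.
depth 0: {0}
depth 1: {1,5}  cumulative {0,1,5}
depth 2: {3,4,6}  cumulative {0,1,3,4,5,6}
depth 3: {2}  cumulative {0,1,2,3,4,5,6}
Reach set: {0,1,2,3,4,5,6}
witness 6: b·c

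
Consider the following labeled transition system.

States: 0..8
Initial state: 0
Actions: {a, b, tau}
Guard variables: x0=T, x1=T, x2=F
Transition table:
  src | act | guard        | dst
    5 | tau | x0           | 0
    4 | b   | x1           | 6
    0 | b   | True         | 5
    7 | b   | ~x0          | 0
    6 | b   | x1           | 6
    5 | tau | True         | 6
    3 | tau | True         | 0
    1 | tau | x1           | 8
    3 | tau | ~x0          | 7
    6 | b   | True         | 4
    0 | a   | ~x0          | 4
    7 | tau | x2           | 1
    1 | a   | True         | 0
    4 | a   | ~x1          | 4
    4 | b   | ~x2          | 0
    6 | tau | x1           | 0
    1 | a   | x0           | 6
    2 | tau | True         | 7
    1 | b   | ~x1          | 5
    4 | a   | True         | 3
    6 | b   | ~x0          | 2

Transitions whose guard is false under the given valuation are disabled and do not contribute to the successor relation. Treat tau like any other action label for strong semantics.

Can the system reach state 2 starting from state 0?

Guard filter leaves 14 enabled edge(s).
depth 0: {0}
depth 1: {5}  total {0,5}
depth 2: {6}  total {0,5,6}
depth 3: {4}  total {0,4,5,6}
depth 4: {3}  total {0,3,4,5,6}
Reachable = {0,3,4,5,6}

Answer: UNREACHABLE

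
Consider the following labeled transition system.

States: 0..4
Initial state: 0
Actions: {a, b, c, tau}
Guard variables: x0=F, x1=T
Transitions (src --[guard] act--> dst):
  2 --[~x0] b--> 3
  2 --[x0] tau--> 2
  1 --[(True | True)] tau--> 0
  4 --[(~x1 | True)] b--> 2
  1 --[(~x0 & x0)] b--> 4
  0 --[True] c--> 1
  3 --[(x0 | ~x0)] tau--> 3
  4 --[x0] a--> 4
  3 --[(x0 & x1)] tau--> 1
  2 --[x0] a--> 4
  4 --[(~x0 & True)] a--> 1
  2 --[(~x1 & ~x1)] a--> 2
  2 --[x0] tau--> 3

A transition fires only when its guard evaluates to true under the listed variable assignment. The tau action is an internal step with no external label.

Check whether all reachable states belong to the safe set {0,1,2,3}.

Inv-set: {0,1,2,3}
Reachable = {0,1}
  0: safe
  1: safe

Answer: INVARIANT HOLDS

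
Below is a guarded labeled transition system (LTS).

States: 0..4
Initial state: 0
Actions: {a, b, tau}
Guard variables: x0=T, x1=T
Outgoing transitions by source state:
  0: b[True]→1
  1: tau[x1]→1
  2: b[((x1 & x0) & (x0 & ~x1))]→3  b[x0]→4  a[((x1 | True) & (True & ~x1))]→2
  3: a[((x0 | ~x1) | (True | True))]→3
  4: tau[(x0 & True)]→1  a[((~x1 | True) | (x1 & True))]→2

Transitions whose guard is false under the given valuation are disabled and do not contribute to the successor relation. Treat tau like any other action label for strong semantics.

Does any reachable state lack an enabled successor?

Reach set: {0,1}
  0: b→1  [1 out]
  1: tau→1  [1 out]

Answer: DEADLOCK-FREE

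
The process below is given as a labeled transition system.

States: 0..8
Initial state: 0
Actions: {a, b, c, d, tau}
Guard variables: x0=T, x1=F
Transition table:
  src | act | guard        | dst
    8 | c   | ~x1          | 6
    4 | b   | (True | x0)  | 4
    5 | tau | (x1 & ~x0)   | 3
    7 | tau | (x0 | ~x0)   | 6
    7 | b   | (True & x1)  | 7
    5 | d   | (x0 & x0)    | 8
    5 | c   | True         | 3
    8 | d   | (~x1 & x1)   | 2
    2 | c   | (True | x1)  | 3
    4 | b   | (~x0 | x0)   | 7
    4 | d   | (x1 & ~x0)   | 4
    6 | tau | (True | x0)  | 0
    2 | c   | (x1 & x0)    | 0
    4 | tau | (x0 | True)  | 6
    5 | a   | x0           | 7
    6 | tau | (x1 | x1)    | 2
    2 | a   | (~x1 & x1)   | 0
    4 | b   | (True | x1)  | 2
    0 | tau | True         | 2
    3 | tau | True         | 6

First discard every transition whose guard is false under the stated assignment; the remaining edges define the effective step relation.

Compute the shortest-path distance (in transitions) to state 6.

Breadth-first toward 6:
  L0 = {0}
  L1 = {2}
  L2 = {3}
  L3 = {6}
depth(6)=3, e.g. tau·c·tau

Answer: 3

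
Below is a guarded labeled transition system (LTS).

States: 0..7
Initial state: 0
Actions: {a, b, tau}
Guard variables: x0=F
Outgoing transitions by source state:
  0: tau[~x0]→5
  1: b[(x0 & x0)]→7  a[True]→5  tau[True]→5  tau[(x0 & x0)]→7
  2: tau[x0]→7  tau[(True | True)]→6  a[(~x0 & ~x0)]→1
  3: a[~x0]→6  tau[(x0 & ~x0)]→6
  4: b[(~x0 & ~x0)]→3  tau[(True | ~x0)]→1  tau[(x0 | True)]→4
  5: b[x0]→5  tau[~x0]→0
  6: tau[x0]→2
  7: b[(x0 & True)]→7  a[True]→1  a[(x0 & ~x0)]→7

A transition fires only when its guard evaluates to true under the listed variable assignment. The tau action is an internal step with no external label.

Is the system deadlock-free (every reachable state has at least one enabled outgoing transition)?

Answer: DEADLOCK-FREE

Trace:
Reachable = {0,5}
  0: tau→5  [1 out]
  5: tau→0  [1 out]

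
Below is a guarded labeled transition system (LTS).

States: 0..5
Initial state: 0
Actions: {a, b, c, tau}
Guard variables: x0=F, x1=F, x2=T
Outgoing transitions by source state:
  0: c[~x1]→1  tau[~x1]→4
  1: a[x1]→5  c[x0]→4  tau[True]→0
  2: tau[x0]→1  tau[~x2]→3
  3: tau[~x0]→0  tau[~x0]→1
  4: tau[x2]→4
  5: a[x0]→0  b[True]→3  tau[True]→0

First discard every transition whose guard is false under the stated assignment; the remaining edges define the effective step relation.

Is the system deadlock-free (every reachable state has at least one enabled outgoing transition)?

Reach set: {0,1,4}
  0: c→1  tau→4  [2 out]
  1: tau→0  [1 out]
  4: tau→4  [1 out]

Answer: DEADLOCK-FREE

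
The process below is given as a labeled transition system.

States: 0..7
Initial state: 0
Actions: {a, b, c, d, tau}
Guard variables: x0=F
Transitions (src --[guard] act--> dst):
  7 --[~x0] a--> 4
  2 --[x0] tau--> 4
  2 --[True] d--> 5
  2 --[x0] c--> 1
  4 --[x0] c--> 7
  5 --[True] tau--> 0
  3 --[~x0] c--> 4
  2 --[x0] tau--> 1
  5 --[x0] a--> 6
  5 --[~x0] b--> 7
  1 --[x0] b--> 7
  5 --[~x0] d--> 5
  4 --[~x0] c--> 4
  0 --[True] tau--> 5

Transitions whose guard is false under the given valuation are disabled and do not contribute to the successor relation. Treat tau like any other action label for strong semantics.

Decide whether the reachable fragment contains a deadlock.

Reach set: {0,4,5,7}
  0: tau→5  [1 exit(s)]
  4: c→4  [1 exit(s)]
  5: b→7  d→5  tau→0  [3 exit(s)]
  7: a→4  [1 exit(s)]

Answer: DEADLOCK-FREE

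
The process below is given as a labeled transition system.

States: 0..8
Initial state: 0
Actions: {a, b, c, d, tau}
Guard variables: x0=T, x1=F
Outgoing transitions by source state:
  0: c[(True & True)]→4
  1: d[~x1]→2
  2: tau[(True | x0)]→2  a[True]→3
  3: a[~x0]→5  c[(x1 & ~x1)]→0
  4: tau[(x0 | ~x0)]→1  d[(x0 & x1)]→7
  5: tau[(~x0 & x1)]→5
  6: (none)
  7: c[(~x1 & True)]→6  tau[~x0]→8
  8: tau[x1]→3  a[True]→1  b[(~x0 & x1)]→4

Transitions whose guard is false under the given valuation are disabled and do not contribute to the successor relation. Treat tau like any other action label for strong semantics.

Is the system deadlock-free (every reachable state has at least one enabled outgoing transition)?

Answer: DEADLOCK at state 3

Trace:
R = {0,1,2,3,4}
  0: c→4  [1 exit(s)]
  1: d→2  [1 exit(s)]
  2: a→3  tau→2  [2 exit(s)]
  3: ∅  [no exit]
  4: tau→1  [1 exit(s)]
Path to 3: c·tau·d·a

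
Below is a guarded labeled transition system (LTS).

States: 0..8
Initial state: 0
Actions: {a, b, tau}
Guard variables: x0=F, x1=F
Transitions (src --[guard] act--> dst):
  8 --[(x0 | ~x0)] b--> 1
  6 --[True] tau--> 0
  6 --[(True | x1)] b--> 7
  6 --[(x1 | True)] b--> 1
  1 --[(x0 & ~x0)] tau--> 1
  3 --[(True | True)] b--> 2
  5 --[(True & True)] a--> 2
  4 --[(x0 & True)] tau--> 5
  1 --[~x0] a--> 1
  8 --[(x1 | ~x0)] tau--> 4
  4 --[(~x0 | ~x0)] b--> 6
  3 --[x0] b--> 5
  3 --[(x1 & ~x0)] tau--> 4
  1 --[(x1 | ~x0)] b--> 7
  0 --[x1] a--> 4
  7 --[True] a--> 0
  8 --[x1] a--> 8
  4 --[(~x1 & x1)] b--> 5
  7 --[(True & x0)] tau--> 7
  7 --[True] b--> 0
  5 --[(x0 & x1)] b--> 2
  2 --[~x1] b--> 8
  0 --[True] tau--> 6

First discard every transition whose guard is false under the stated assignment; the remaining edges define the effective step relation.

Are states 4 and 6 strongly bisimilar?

Answer: NOT BISIMILAR

Trace:
Bisimulation quotient by refinement:
  P[0] = {{0,1,2,3,4,5,6,7,8}}
  P[1] = {{0},{1,7},{2,3,4},{5},{6,8}}
  P[2] = {{0},{1},{2,4},{3},{5},{6},{7},{8}}
  P[3] = {{0},{1},{2},{3},{4},{5},{6},{7},{8}}
9 equivalence class(es) (converged in 4)
class of 4: {4}; class of 6: {6}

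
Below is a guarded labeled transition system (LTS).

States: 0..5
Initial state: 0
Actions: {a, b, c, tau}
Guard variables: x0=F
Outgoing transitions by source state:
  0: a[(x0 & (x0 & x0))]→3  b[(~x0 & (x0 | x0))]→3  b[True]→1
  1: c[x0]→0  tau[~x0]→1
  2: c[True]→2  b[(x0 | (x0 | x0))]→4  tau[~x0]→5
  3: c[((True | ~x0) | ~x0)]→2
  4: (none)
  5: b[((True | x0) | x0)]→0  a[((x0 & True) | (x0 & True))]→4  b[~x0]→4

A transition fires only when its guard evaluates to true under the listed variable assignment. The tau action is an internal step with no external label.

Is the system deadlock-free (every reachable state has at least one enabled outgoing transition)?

Answer: DEADLOCK-FREE

Trace:
R = {0,1}
  0: b→1  [deg 1]
  1: tau→1  [deg 1]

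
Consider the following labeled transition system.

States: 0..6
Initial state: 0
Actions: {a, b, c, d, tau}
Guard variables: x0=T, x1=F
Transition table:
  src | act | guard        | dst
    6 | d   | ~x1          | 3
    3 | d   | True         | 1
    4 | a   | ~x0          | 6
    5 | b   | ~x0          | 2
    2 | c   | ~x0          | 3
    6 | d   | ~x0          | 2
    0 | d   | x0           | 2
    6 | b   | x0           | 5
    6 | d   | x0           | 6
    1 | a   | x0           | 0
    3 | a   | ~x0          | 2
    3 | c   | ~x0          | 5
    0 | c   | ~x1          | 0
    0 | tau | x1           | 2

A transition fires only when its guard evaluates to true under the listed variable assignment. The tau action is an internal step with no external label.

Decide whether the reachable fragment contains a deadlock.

Reach set: {0,2}
  0: c→0  d→2  [2 exit(s)]
  2: ∅  [deadlock]
trace reaching 2: d

Answer: DEADLOCK at state 2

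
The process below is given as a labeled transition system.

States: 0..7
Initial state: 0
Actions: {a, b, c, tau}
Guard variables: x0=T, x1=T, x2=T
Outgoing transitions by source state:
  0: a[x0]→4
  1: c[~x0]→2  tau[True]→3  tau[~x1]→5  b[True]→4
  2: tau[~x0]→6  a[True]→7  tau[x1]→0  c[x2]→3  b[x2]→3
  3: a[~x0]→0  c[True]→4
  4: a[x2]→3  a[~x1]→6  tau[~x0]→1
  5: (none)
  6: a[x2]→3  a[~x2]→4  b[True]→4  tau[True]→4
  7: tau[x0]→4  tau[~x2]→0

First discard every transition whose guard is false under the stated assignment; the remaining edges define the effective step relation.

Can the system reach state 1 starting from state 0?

Answer: UNREACHABLE

Trace:
After dropping false guards: 13 live edges.
L0 = {0}
L1 = {4}  now seen {0,4}
L2 = {3}  now seen {0,3,4}
Reachable = {0,3,4}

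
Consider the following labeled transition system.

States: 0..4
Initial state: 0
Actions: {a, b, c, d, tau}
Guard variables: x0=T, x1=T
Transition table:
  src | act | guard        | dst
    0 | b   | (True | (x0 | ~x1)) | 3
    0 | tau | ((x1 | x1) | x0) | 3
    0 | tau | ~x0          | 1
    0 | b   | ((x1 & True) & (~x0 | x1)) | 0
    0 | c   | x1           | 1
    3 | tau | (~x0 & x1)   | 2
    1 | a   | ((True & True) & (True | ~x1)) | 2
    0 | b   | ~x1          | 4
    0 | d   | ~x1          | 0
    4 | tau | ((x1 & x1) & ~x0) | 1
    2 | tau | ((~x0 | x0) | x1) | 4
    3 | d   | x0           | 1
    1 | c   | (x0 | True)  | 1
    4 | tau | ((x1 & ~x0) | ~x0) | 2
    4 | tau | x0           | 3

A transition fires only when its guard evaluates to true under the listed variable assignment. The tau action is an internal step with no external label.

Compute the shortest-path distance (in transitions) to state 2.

Answer: 2

Trace:
Breadth-first toward 2:
  depth 0: {0}
  depth 1: {1,3}
  depth 2: {2}
depth(2)=2, e.g. c·a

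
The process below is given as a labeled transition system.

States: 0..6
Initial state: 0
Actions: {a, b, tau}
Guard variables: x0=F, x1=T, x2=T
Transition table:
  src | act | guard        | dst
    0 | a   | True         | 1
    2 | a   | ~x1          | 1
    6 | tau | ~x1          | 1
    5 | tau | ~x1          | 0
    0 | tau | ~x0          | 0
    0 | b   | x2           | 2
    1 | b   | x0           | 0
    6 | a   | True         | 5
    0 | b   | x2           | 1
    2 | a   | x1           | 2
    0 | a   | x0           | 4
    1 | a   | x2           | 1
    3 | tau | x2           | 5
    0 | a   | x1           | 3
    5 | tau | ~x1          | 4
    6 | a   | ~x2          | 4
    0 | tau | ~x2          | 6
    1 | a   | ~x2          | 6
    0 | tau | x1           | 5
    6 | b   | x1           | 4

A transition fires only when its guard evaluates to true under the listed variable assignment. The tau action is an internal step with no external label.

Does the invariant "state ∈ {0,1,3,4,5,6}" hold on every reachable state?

Answer: INVARIANT VIOLATED at state 2

Working:
Safe = {0,1,3,4,5,6}
R = {0,1,2,3,5}
  0: ✓
  1: ✓
  2: ✗ unsafe
  3: ✓
  5: ✓
reach 2 via b — violates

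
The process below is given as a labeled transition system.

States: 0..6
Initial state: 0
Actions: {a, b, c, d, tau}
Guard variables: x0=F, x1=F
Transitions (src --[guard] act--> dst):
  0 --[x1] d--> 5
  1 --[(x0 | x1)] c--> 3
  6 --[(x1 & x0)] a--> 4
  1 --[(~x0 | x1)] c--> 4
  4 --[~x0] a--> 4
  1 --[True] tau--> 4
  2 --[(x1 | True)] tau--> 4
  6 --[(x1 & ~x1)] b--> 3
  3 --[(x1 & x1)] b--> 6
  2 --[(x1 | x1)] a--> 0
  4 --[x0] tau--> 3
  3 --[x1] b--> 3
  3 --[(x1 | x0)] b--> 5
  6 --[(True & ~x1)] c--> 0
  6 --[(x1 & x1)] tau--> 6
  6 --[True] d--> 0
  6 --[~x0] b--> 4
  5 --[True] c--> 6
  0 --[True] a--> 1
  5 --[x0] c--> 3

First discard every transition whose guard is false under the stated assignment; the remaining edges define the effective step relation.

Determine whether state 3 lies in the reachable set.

Answer: UNREACHABLE

Trace:
9 transition(s) survive guard evaluation.
Layer 0: {0}
Layer 1: {1}  cumulative {0,1}
Layer 2: {4}  cumulative {0,1,4}
Reachable = {0,1,4}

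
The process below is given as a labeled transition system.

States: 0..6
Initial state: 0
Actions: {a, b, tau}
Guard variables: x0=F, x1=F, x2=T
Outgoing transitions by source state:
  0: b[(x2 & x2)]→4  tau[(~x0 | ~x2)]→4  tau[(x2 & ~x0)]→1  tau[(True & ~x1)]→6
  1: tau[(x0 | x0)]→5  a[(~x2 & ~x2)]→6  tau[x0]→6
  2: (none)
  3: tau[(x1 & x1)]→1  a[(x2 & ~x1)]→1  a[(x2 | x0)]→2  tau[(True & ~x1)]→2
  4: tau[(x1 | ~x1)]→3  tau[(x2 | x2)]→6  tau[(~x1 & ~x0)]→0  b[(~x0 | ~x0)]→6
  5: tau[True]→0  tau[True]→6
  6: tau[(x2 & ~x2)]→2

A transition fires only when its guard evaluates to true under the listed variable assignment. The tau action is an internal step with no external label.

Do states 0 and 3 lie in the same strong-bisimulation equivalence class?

Refine partition for ~:
  π0 = {{0,1,2,3,4,5,6}}
  π1 = {{0,4},{1,2,6},{3},{5}}
  π2 = {{0},{1,2,6},{3},{4},{5}}
stable after 3 split(s): 5 block(s)
[0]={0}  [3]={3}

Answer: NOT BISIMILAR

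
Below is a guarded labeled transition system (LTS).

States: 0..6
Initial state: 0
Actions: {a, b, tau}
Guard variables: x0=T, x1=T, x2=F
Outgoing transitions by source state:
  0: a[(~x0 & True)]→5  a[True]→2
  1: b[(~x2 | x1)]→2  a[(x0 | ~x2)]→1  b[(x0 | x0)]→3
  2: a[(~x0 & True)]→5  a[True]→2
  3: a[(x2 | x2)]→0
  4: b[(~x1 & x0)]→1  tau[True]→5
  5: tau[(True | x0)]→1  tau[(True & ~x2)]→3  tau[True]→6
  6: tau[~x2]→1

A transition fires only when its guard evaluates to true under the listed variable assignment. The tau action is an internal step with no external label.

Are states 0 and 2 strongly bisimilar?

Answer: BISIMILAR

Trace:
Bisimulation quotient by refinement:
  P[0] = {{0,1,2,3,4,5,6}}
  P[1] = {{0,2},{1},{3},{4,5,6}}
  P[2] = {{0,2},{1},{3},{4},{5},{6}}
Fixed point at round 3; 6 class(es).
0∈{0,2}, 2∈{0,2}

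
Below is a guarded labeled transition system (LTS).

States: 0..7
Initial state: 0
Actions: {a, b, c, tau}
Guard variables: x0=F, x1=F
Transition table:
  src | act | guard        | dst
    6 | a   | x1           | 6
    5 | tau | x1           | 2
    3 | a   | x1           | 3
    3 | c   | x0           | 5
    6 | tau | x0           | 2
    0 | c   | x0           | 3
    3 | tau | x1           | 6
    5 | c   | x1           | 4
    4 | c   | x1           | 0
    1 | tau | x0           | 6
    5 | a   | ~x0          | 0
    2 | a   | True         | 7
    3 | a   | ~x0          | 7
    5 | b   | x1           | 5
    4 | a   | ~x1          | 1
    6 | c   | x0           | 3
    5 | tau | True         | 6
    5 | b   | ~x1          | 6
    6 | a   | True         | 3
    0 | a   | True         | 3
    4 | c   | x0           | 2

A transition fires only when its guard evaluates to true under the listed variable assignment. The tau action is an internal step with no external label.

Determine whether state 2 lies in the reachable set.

Answer: UNREACHABLE

Analysis:
After dropping false guards: 8 live edges.
L0 = {0}
L1 = {3}  total {0,3}
L2 = {7}  total {0,3,7}
Reach set: {0,3,7}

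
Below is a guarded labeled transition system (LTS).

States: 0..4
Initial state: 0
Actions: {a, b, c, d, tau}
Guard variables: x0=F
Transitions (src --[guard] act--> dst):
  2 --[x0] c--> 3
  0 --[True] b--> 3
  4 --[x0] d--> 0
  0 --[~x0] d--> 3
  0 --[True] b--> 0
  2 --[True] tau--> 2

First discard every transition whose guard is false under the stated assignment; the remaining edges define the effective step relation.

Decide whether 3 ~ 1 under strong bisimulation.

Answer: BISIMILAR

Analysis:
Compute ~ classes (split until stable):
  P[0] = {{0,1,2,3,4}}
  P[1] = {{0},{1,3,4},{2}}
stable after 2 split(s): 3 block(s)
class of 3: {1,3,4}; class of 1: {1,3,4}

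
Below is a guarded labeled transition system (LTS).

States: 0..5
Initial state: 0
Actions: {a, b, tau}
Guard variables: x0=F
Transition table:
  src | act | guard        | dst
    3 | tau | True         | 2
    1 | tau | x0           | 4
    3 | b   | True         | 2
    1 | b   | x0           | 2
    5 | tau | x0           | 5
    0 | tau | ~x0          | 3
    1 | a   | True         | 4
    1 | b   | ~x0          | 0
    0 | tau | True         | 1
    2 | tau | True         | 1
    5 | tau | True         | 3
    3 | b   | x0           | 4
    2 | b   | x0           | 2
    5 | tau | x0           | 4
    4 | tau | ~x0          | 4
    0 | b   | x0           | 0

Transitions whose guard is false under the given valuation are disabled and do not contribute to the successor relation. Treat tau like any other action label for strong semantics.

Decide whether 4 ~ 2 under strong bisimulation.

Bisimulation quotient by refinement:
  P[0] = {{0,1,2,3,4,5}}
  P[1] = {{0,2,4,5},{1},{3}}
  P[2] = {{0},{1},{2},{3},{4},{5}}
stable after 3 split(s): 6 block(s)
[4]={4}  [2]={2}

Answer: NOT BISIMILAR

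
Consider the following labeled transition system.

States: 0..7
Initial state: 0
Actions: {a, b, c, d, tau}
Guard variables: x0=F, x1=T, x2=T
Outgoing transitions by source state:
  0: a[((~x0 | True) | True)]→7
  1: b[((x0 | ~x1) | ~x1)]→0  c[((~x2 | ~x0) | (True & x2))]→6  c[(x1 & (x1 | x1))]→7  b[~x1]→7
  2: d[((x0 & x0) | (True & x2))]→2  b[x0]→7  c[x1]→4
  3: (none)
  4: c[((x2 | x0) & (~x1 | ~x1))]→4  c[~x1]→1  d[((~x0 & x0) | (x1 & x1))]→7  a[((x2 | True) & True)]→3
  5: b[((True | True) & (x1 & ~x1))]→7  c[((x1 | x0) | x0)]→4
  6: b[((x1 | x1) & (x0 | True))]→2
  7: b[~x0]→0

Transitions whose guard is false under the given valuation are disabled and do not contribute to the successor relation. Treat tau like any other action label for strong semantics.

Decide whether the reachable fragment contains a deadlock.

Answer: DEADLOCK-FREE

Trace:
R = {0,7}
  0: a→7  [deg 1]
  7: b→0  [deg 1]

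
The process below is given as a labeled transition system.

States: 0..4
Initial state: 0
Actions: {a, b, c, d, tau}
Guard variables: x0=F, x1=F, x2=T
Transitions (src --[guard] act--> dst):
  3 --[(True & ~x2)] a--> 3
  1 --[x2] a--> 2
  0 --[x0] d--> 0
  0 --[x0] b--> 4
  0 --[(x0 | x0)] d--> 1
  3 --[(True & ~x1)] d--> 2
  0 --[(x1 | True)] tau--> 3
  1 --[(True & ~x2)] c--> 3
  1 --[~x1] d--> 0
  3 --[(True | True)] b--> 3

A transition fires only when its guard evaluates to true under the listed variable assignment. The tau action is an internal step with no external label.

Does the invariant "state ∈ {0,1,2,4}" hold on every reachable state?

Answer: INVARIANT VIOLATED at state 3

Working:
Inv-set: {0,1,2,4}
Reachable = {0,2,3}
  0: ok
  2: ok
  3: ✗ unsafe
counterexample path to 3: tau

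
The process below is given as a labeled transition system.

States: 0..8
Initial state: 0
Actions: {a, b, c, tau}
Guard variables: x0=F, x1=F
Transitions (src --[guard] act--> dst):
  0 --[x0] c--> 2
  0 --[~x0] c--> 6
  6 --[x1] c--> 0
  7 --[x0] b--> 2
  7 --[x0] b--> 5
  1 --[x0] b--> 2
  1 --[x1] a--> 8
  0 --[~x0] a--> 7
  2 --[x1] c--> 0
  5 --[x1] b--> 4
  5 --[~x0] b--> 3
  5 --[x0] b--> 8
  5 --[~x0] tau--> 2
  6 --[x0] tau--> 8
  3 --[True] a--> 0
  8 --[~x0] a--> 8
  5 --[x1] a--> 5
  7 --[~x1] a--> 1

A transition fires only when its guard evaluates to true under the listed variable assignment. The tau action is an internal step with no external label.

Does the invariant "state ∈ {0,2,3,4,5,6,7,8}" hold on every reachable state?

Safe = {0,2,3,4,5,6,7,8}
R = {0,1,6,7}
  0: ✓
  1: outside
  6: ✓
  7: ✓
counterexample path to 1: a·a

Answer: INVARIANT VIOLATED at state 1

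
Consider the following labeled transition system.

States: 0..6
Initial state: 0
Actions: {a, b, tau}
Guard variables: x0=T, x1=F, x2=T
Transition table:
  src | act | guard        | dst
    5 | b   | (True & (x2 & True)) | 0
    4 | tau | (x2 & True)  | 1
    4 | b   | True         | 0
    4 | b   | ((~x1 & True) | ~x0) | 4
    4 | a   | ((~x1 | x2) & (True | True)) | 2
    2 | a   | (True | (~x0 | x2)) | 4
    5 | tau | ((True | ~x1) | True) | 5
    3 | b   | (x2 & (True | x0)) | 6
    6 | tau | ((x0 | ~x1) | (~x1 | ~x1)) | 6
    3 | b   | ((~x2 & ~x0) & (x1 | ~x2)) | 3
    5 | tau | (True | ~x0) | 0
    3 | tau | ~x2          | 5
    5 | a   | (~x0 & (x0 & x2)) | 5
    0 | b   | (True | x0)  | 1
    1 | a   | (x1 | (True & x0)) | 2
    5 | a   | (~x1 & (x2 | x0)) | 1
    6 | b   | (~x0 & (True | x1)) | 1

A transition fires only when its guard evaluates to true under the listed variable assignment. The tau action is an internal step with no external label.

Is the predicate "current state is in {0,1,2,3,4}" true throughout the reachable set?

Answer: INVARIANT HOLDS

Trace:
Allowed set {0,1,2,3,4}
R = {0,1,2,4}
  0: ok
  1: ok
  2: ok
  4: ok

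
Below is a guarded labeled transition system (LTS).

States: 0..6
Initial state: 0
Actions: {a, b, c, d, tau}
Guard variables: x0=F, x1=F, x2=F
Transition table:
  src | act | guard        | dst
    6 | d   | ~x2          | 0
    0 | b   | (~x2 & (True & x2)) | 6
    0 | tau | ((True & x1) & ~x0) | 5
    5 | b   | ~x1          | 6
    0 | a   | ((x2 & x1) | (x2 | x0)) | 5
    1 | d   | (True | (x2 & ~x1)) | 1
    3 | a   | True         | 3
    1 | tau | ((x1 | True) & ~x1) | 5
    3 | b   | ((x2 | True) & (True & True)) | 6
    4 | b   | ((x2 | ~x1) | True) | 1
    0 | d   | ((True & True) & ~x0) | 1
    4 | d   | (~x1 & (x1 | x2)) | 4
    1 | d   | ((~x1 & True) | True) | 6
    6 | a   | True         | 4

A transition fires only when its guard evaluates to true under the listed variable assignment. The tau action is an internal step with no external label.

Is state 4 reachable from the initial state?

10 transition(s) survive guard evaluation.
L0 = {0}
L1 = {1}  total {0,1}
L2 = {5,6}  total {0,1,5,6}
L3 = {4}  total {0,1,4,5,6}
Reach set: {0,1,4,5,6}
trace reaching 4: d·d·a

Answer: REACHABLE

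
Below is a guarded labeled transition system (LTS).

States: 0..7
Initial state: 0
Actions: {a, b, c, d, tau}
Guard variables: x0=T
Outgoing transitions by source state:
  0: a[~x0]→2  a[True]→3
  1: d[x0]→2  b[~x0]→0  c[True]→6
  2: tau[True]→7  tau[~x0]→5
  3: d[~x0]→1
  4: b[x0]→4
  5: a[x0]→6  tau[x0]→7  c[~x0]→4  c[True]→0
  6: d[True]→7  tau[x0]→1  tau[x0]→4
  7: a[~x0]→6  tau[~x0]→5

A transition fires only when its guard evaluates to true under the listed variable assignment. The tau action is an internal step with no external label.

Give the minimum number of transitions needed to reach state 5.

BFS to 5:
  Layer 0: {0}
  Layer 1: {3}
5 never appears.

Answer: UNREACHABLE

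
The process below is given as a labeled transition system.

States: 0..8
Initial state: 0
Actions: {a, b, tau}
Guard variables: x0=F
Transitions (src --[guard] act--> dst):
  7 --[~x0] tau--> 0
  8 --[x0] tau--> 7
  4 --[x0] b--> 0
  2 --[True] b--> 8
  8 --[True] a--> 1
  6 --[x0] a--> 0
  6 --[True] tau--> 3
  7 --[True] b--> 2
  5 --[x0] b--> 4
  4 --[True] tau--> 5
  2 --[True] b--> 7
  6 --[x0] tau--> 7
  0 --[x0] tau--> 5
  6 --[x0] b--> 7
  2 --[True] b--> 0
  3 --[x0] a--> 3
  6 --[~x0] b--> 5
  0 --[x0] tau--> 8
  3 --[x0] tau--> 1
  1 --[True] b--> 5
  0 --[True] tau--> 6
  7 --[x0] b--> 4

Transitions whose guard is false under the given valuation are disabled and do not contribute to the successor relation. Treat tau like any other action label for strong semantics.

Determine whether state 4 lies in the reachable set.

Answer: UNREACHABLE

Analysis:
11 transition(s) survive guard evaluation.
L0 = {0}
L1 = {6}  cumulative {0,6}
L2 = {3,5}  cumulative {0,3,5,6}
Reach set: {0,3,5,6}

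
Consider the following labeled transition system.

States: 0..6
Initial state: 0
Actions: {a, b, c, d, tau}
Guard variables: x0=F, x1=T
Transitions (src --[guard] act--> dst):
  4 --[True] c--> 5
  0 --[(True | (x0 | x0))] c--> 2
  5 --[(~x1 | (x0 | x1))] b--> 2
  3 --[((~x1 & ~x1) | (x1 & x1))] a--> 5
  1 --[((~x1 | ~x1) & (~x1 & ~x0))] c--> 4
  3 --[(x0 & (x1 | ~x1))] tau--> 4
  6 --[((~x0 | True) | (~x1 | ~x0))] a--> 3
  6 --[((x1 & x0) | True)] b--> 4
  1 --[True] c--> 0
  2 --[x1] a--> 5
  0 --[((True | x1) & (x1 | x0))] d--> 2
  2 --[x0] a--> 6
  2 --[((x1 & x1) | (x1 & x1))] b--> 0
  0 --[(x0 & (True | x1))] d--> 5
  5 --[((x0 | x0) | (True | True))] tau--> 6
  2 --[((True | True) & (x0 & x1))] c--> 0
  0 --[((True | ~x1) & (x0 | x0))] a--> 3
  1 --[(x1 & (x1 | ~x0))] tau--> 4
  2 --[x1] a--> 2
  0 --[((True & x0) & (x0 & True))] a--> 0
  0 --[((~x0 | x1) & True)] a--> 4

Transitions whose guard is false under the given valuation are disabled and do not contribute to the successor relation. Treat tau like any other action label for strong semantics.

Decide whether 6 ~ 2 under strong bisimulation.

Compute ~ classes (split until stable):
  round 0: {{0,1,2,3,4,5,6}}
  round 1: {{0},{1},{2,6},{3},{4},{5}}
  round 2: {{0},{1},{2},{3},{4},{5},{6}}
7 equivalence class(es) (converged in 3)
6∈{6}, 2∈{2}

Answer: NOT BISIMILAR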